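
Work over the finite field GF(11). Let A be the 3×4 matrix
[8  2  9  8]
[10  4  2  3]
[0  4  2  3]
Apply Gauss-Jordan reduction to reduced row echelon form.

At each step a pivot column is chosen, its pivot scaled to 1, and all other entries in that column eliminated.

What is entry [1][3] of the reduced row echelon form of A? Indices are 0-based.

M[1][3] = 0

[1] R0 /= 8  ⇒  (1, 3, 8, 1)
     R1 -= 10·R0  ⇒  (0, 7, 10, 4)
[2] R1 /= 7  ⇒  (0, 1, 3, 10)
     R0 -= 3·R1  ⇒  (1, 0, 10, 4)
     R2 -= 4·R1  ⇒  (0, 0, 1, 7)
[3] R2 /= 1  ⇒  (0, 0, 1, 7)
     R0 -= 10·R2  ⇒  (1, 0, 0, 0)
     R1 -= 3·R2  ⇒  (0, 1, 0, 0)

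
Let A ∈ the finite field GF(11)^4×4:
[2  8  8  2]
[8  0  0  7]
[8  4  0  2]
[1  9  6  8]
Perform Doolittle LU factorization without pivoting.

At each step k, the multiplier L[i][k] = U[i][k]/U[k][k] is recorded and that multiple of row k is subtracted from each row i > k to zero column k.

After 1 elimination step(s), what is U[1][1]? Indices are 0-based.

k=0: U[0][0]=2
  eliminate (1,0): mult=4, new row 1: (0, 1, 1, 10); set L[1][0]=4
  eliminate (2,0): mult=4, new row 2: (0, 5, 1, 5); set L[2][0]=4
  eliminate (3,0): mult=6, new row 3: (0, 5, 2, 7); set L[3][0]=6

U[1][1] = 1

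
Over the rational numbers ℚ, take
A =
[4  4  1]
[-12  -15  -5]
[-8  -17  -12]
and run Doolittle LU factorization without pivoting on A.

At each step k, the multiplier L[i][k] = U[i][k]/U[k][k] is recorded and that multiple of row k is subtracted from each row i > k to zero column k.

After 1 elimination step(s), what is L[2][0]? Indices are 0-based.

[col 0] pivot 4
  R1 -= -3*R0 → (0, -3, -2)  (L[1][0] := -3)
  R2 -= -2*R0 → (0, -9, -10)  (L[2][0] := -2)

L[2][0] = -2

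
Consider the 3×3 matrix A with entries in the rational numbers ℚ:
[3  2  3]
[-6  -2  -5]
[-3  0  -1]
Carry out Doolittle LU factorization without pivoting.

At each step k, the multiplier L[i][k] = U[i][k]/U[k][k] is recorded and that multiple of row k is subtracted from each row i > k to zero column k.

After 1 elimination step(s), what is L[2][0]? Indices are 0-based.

L[2][0] = -1

[col 0] pivot 3
  R1 -= -2*R0 → (0, 2, 1)  (L[1][0] := -2)
  R2 -= -1*R0 → (0, 2, 2)  (L[2][0] := -1)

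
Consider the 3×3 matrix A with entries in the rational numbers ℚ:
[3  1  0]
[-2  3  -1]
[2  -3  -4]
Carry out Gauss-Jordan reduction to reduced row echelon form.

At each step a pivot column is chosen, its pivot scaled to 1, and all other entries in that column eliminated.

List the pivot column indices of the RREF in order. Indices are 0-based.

pivot columns: 0, 1, 2

[1] R0 /= 3  ⇒  (1, 1/3, 0)
     R1 -= -2·R0  ⇒  (0, 11/3, -1)
     R2 -= 2·R0  ⇒  (0, -11/3, -4)
[2] R1 /= 11/3  ⇒  (0, 1, -3/11)
     R0 -= 1/3·R1  ⇒  (1, 0, 1/11)
     R2 -= -11/3·R1  ⇒  (0, 0, -5)
[3] R2 /= -5  ⇒  (0, 0, 1)
     R0 -= 1/11·R2  ⇒  (1, 0, 0)
     R1 -= -3/11·R2  ⇒  (0, 1, 0)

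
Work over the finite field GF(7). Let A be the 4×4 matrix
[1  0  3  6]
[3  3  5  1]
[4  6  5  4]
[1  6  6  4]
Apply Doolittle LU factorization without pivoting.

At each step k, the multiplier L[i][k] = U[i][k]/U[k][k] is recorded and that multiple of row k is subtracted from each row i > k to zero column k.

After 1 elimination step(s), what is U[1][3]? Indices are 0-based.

Step 1: pivot at (0,0) is 1.
  row1 ← row1 − (3)·row0  ⇒  L[1][0]=3, U row1=(0, 3, 3, 4)
  row2 ← row2 − (4)·row0  ⇒  L[2][0]=4, U row2=(0, 6, 0, 1)
  row3 ← row3 − (1)·row0  ⇒  L[3][0]=1, U row3=(0, 6, 3, 5)

U[1][3] = 4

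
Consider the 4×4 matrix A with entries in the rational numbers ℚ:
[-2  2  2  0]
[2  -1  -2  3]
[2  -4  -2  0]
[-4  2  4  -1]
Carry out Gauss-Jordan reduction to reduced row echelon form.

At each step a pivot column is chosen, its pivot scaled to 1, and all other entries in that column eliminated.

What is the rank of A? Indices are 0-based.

pivot(0,0)=-2: scale R0 → (1, -1, -1, 0)
  clear (1,0): R1 −= (2)R0 → (0, 1, 0, 3)
  clear (2,0): R2 −= (2)R0 → (0, -2, 0, 0)
  clear (3,0): R3 −= (-4)R0 → (0, -2, 0, -1)
pivot(1,1)=1: scale R1 → (0, 1, 0, 3)
  clear (0,1): R0 −= (-1)R1 → (1, 0, -1, 3)
  clear (2,1): R2 −= (-2)R1 → (0, 0, 0, 6)
  clear (3,1): R3 −= (-2)R1 → (0, 0, 0, 5)
col 2: no nonzero at/below row 2; advance.
pivot(2,3)=6: scale R2 → (0, 0, 0, 1)
  clear (0,3): R0 −= (3)R2 → (1, 0, -1, 0)
  clear (1,3): R1 −= (3)R2 → (0, 1, 0, 0)
  clear (3,3): R3 −= (5)R2 → (0, 0, 0, 0)

rank = 3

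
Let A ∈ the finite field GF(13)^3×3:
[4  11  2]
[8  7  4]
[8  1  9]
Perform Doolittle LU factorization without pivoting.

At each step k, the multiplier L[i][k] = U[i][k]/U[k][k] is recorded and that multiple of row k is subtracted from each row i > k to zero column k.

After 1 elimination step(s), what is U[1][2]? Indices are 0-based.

[col 0] pivot 4
  R1 -= 2*R0 → (0, 11, 0)  (L[1][0] := 2)
  R2 -= 2*R0 → (0, 5, 5)  (L[2][0] := 2)

U[1][2] = 0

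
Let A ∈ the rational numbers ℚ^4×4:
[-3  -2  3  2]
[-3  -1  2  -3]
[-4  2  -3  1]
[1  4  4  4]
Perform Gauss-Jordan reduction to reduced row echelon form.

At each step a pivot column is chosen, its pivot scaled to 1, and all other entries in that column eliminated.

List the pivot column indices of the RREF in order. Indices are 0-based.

pivot columns: 0, 1, 2, 3

[1] R0 /= -3  ⇒  (1, 2/3, -1, -2/3)
     R1 -= -3·R0  ⇒  (0, 1, -1, -5)
     R2 -= -4·R0  ⇒  (0, 14/3, -7, -5/3)
     R3 -= 1·R0  ⇒  (0, 10/3, 5, 14/3)
[2] R1 /= 1  ⇒  (0, 1, -1, -5)
     R0 -= 2/3·R1  ⇒  (1, 0, -1/3, 8/3)
     R2 -= 14/3·R1  ⇒  (0, 0, -7/3, 65/3)
     R3 -= 10/3·R1  ⇒  (0, 0, 25/3, 64/3)
[3] R2 /= -7/3  ⇒  (0, 0, 1, -65/7)
     R0 -= -1/3·R2  ⇒  (1, 0, 0, -3/7)
     R1 -= -1·R2  ⇒  (0, 1, 0, -100/7)
     R3 -= 25/3·R2  ⇒  (0, 0, 0, 691/7)
[4] R3 /= 691/7  ⇒  (0, 0, 0, 1)
     R0 -= -3/7·R3  ⇒  (1, 0, 0, 0)
     R1 -= -100/7·R3  ⇒  (0, 1, 0, 0)
     R2 -= -65/7·R3  ⇒  (0, 0, 1, 0)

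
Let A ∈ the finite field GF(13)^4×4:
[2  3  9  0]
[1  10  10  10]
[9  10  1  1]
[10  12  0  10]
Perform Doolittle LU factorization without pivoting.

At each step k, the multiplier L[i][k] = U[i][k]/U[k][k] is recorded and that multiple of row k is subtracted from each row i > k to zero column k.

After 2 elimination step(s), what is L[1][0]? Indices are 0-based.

[col 0] pivot 2
  R1 -= 7*R0 → (0, 2, 12, 10)  (L[1][0] := 7)
  R2 -= 11*R0 → (0, 3, 6, 1)  (L[2][0] := 11)
  R3 -= 5*R0 → (0, 10, 7, 10)  (L[3][0] := 5)
[col 1] pivot 2
  R2 -= 8*R1 → (0, 0, 1, 12)  (L[2][1] := 8)
  R3 -= 5*R1 → (0, 0, 12, 12)  (L[3][1] := 5)

L[1][0] = 7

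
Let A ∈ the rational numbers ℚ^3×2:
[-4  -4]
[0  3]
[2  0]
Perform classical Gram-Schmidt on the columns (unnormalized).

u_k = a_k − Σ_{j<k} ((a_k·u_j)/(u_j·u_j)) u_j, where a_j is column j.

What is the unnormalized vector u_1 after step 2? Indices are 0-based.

Step 1: u_0 = a_0 = (-4, 0, 2).
Step 2: u_1 = a_1 − (4/5)·u_0 = (-4/5, 3, -8/5).

u_1 = (-4/5, 3, -8/5)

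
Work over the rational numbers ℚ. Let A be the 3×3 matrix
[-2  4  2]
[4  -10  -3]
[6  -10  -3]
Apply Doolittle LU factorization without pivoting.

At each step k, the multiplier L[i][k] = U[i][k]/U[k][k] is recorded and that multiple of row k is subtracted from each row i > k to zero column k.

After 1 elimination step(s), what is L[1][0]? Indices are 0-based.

L[1][0] = -2

k=0: U[0][0]=-2
  eliminate (1,0): mult=-2, new row 1: (0, -2, 1); set L[1][0]=-2
  eliminate (2,0): mult=-3, new row 2: (0, 2, 3); set L[2][0]=-3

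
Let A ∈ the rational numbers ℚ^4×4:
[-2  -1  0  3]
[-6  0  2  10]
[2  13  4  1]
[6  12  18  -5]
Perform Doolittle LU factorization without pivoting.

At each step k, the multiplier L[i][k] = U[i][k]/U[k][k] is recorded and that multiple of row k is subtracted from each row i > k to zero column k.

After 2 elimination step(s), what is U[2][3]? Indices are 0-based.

U[2][3] = 0

[col 0] pivot -2
  R1 -= 3*R0 → (0, 3, 2, 1)  (L[1][0] := 3)
  R2 -= -1*R0 → (0, 12, 4, 4)  (L[2][0] := -1)
  R3 -= -3*R0 → (0, 9, 18, 4)  (L[3][0] := -3)
[col 1] pivot 3
  R2 -= 4*R1 → (0, 0, -4, 0)  (L[2][1] := 4)
  R3 -= 3*R1 → (0, 0, 12, 1)  (L[3][1] := 3)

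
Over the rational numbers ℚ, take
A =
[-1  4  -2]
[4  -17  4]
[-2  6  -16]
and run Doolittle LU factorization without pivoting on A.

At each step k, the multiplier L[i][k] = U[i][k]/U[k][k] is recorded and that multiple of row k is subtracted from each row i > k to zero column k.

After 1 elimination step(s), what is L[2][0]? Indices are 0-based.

[col 0] pivot -1
  R1 -= -4*R0 → (0, -1, -4)  (L[1][0] := -4)
  R2 -= 2*R0 → (0, -2, -12)  (L[2][0] := 2)

L[2][0] = 2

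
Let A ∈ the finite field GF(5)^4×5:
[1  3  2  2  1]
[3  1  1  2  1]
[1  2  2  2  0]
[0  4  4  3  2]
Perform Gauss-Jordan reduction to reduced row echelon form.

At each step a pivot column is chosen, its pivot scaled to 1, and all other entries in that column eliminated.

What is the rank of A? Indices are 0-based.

pivot(0,0)=1: scale R0 → (1, 3, 2, 2, 1)
  clear (1,0): R1 −= (3)R0 → (0, 2, 0, 1, 3)
  clear (2,0): R2 −= (1)R0 → (0, 4, 0, 0, 4)
pivot(1,1)=2: scale R1 → (0, 1, 0, 3, 4)
  clear (0,1): R0 −= (3)R1 → (1, 0, 2, 3, 4)
  clear (2,1): R2 −= (4)R1 → (0, 0, 0, 3, 3)
  clear (3,1): R3 −= (4)R1 → (0, 0, 4, 1, 1)
pivot(2,2): swap R2↔R3
pivot(2,2)=4: scale R2 → (0, 0, 1, 4, 4)
  clear (0,2): R0 −= (2)R2 → (1, 0, 0, 0, 1)
pivot(3,3)=3: scale R3 → (0, 0, 0, 1, 1)
  clear (1,3): R1 −= (3)R3 → (0, 1, 0, 0, 1)
  clear (2,3): R2 −= (4)R3 → (0, 0, 1, 0, 0)

rank = 4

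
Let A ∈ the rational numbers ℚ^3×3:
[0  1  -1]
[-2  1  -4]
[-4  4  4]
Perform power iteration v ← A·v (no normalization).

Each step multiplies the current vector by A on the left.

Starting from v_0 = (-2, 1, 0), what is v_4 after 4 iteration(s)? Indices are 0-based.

v_0 = (-2, 1, 0).
v_1 = A·v_0 = (1, 5, 12).
v_2 = A·v_1 = (-7, -45, 64).
v_3 = A·v_2 = (-109, -287, 104).
v_4 = A·v_3 = (-391, -485, -296).

v_4 = (-391, -485, -296)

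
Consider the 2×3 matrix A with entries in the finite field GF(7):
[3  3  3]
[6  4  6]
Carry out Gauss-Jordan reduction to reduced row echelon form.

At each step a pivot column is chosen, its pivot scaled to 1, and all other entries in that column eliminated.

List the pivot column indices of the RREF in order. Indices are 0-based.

step 1: normalize row 0 (÷3) = (1, 1, 1)
  row 1: subtract 6×row0 = (0, 5, 0)
step 2: normalize row 1 (÷5) = (0, 1, 0)
  row 0: subtract 1×row1 = (1, 0, 1)

pivot columns: 0, 1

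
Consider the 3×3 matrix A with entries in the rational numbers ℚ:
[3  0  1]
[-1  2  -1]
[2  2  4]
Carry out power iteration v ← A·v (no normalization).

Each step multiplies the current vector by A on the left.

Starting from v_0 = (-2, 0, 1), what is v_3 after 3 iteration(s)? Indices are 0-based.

v_0 = (-2, 0, 1).
v_1 = A·v_0 = (-5, 1, 0).
v_2 = A·v_1 = (-15, 7, -8).
v_3 = A·v_2 = (-53, 37, -48).

v_3 = (-53, 37, -48)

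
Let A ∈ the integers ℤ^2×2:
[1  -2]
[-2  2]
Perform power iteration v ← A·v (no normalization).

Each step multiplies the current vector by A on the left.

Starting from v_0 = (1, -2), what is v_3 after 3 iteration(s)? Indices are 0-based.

v_0 = (1, -2).
v_1 = A·v_0 = (5, -6).
v_2 = A·v_1 = (17, -22).
v_3 = A·v_2 = (61, -78).

v_3 = (61, -78)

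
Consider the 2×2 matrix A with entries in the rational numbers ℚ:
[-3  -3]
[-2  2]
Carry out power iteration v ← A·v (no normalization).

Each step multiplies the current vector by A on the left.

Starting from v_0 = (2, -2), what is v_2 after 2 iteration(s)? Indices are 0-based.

v_2 = (24, -16)

v_0 = (2, -2).
v_1 = A·v_0 = (0, -8).
v_2 = A·v_1 = (24, -16).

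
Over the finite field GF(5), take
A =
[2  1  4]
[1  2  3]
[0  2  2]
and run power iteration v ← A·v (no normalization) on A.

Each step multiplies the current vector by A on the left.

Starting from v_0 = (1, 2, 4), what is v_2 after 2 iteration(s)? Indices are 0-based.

v_0 = (1, 2, 4).
v_1 = A·v_0 = (0, 2, 2).
v_2 = A·v_1 = (0, 0, 3).

v_2 = (0, 0, 3)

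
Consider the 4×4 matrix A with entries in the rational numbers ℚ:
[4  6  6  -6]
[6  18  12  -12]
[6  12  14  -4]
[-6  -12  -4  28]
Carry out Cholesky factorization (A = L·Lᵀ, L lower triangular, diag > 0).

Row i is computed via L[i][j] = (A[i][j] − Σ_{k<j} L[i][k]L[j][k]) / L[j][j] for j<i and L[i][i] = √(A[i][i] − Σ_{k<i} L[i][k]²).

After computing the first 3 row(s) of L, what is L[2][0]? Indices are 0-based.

L[2][0] = 3

Step 1: L[0][0] = √(4) = 2.
  L[1][0] = (6) / L[0][0] = 3.
Step 2: L[1][1] = √(9) = 3.
  L[2][0] = (6) / L[0][0] = 3.
  L[2][1] = (3) / L[1][1] = 1.
Step 3: L[2][2] = √(4) = 2.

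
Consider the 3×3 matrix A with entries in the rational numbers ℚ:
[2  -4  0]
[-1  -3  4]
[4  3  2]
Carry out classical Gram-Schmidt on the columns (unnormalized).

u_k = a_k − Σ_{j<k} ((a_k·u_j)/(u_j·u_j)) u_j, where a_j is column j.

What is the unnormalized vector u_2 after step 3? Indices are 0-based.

Step 1: u_0 = a_0 = (2, -1, 4).
Step 2: u_1 = a_1 − (1/3)·u_0 = (-14/3, -8/3, 5/3).
Step 3: u_2 = a_2 − (4/21)·u_0 − (-22/95)·u_1 = (-972/665, 2376/665, 216/133).

u_2 = (-972/665, 2376/665, 216/133)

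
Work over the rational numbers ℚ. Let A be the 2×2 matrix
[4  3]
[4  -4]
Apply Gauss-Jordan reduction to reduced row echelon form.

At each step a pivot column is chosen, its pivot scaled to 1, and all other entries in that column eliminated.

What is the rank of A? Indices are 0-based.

rank = 2

step 1: normalize row 0 (÷4) = (1, 3/4)
  row 1: subtract 4×row0 = (0, -7)
step 2: normalize row 1 (÷-7) = (0, 1)
  row 0: subtract 3/4×row1 = (1, 0)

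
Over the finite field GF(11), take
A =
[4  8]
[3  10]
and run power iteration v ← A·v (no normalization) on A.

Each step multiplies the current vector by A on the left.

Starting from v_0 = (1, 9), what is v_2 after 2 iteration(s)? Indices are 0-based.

v_2 = (3, 3)

v_0 = (1, 9).
v_1 = A·v_0 = (10, 5).
v_2 = A·v_1 = (3, 3).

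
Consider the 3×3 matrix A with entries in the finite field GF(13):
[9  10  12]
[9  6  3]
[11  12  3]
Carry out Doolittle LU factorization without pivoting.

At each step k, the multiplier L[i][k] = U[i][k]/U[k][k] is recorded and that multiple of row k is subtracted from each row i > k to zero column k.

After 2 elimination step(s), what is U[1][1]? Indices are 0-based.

U[1][1] = 9

[col 0] pivot 9
  R1 -= 1*R0 → (0, 9, 4)  (L[1][0] := 1)
  R2 -= 7*R0 → (0, 7, 10)  (L[2][0] := 7)
[col 1] pivot 9
  R2 -= 8*R1 → (0, 0, 4)  (L[2][1] := 8)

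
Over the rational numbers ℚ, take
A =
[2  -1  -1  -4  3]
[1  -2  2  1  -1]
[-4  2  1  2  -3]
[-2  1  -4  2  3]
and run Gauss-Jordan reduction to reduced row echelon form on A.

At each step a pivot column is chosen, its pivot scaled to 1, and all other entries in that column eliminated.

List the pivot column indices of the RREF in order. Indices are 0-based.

pivot columns: 0, 1, 2, 3

pivot(0,0)=2: scale R0 → (1, -1/2, -1/2, -2, 3/2)
  clear (1,0): R1 −= (1)R0 → (0, -3/2, 5/2, 3, -5/2)
  clear (2,0): R2 −= (-4)R0 → (0, 0, -1, -6, 3)
  clear (3,0): R3 −= (-2)R0 → (0, 0, -5, -2, 6)
pivot(1,1)=-3/2: scale R1 → (0, 1, -5/3, -2, 5/3)
  clear (0,1): R0 −= (-1/2)R1 → (1, 0, -4/3, -3, 7/3)
pivot(2,2)=-1: scale R2 → (0, 0, 1, 6, -3)
  clear (0,2): R0 −= (-4/3)R2 → (1, 0, 0, 5, -5/3)
  clear (1,2): R1 −= (-5/3)R2 → (0, 1, 0, 8, -10/3)
  clear (3,2): R3 −= (-5)R2 → (0, 0, 0, 28, -9)
pivot(3,3)=28: scale R3 → (0, 0, 0, 1, -9/28)
  clear (0,3): R0 −= (5)R3 → (1, 0, 0, 0, -5/84)
  clear (1,3): R1 −= (8)R3 → (0, 1, 0, 0, -16/21)
  clear (2,3): R2 −= (6)R3 → (0, 0, 1, 0, -15/14)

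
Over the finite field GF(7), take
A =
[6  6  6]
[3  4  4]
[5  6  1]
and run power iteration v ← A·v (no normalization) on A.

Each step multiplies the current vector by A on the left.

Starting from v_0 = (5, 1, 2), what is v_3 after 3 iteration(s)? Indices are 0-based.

v_3 = (3, 5, 1)

v_0 = (5, 1, 2).
v_1 = A·v_0 = (6, 6, 5).
v_2 = A·v_1 = (4, 6, 1).
v_3 = A·v_2 = (3, 5, 1).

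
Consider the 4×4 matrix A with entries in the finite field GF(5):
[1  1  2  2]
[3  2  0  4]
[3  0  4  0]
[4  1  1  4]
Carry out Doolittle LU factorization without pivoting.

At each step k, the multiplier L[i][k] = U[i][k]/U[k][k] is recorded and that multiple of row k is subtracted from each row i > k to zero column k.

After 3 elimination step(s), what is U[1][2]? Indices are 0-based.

Step 1: pivot at (0,0) is 1.
  row1 ← row1 − (3)·row0  ⇒  L[1][0]=3, U row1=(0, 4, 4, 3)
  row2 ← row2 − (3)·row0  ⇒  L[2][0]=3, U row2=(0, 2, 3, 4)
  row3 ← row3 − (4)·row0  ⇒  L[3][0]=4, U row3=(0, 2, 3, 1)
Step 2: pivot at (1,1) is 4.
  row2 ← row2 − (3)·row1  ⇒  L[2][1]=3, U row2=(0, 0, 1, 0)
  row3 ← row3 − (3)·row1  ⇒  L[3][1]=3, U row3=(0, 0, 1, 2)
Step 3: pivot at (2,2) is 1.
  row3 ← row3 − (1)·row2  ⇒  L[3][2]=1, U row3=(0, 0, 0, 2)

U[1][2] = 4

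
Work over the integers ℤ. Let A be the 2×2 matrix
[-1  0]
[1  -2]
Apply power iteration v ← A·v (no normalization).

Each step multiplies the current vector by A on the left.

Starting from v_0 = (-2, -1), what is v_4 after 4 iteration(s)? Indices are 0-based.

v_4 = (-2, 14)

v_0 = (-2, -1).
v_1 = A·v_0 = (2, 0).
v_2 = A·v_1 = (-2, 2).
v_3 = A·v_2 = (2, -6).
v_4 = A·v_3 = (-2, 14).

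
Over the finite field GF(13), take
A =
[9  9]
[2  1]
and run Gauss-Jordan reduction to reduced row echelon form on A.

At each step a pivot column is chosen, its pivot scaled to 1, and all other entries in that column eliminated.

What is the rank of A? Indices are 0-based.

step 1: normalize row 0 (÷9) = (1, 1)
  row 1: subtract 2×row0 = (0, 12)
step 2: normalize row 1 (÷12) = (0, 1)
  row 0: subtract 1×row1 = (1, 0)

rank = 2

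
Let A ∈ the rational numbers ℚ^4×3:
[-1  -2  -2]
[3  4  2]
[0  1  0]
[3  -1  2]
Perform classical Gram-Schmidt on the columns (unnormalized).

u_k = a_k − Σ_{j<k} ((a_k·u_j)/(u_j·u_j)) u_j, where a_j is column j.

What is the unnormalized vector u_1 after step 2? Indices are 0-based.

u_1 = (-27/19, 43/19, 1, -52/19)

Step 1: u_0 = a_0 = (-1, 3, 0, 3).
Step 2: u_1 = a_1 − (11/19)·u_0 = (-27/19, 43/19, 1, -52/19).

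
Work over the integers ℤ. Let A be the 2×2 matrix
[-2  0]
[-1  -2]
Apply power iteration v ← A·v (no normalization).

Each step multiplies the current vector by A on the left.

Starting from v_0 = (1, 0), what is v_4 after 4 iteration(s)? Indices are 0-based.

v_0 = (1, 0).
v_1 = A·v_0 = (-2, -1).
v_2 = A·v_1 = (4, 4).
v_3 = A·v_2 = (-8, -12).
v_4 = A·v_3 = (16, 32).

v_4 = (16, 32)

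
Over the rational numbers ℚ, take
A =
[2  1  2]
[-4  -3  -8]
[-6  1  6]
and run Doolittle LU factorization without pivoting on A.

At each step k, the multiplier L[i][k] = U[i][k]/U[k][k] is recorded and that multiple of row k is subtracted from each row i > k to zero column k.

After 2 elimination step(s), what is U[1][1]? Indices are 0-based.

U[1][1] = -1

[col 0] pivot 2
  R1 -= -2*R0 → (0, -1, -4)  (L[1][0] := -2)
  R2 -= -3*R0 → (0, 4, 12)  (L[2][0] := -3)
[col 1] pivot -1
  R2 -= -4*R1 → (0, 0, -4)  (L[2][1] := -4)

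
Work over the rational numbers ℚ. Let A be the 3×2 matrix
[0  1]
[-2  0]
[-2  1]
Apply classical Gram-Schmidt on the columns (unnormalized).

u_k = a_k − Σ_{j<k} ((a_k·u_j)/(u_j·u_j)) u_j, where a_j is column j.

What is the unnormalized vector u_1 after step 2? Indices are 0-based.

Step 1: u_0 = a_0 = (0, -2, -2).
Step 2: u_1 = a_1 − (-1/4)·u_0 = (1, -1/2, 1/2).

u_1 = (1, -1/2, 1/2)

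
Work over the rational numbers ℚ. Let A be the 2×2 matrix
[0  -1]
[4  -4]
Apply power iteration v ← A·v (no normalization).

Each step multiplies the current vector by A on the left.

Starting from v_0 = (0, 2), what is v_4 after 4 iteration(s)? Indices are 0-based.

v_4 = (64, 160)

v_0 = (0, 2).
v_1 = A·v_0 = (-2, -8).
v_2 = A·v_1 = (8, 24).
v_3 = A·v_2 = (-24, -64).
v_4 = A·v_3 = (64, 160).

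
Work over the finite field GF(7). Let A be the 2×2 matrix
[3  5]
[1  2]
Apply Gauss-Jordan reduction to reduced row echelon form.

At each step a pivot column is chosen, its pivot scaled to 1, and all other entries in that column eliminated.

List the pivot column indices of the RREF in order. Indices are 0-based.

pivot(0,0)=3: scale R0 → (1, 4)
  clear (1,0): R1 −= (1)R0 → (0, 5)
pivot(1,1)=5: scale R1 → (0, 1)
  clear (0,1): R0 −= (4)R1 → (1, 0)

pivot columns: 0, 1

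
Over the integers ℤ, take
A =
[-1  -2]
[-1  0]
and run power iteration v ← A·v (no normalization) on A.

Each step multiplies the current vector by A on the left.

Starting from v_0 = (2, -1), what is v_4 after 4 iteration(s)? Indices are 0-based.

v_4 = (12, 4)

v_0 = (2, -1).
v_1 = A·v_0 = (0, -2).
v_2 = A·v_1 = (4, 0).
v_3 = A·v_2 = (-4, -4).
v_4 = A·v_3 = (12, 4).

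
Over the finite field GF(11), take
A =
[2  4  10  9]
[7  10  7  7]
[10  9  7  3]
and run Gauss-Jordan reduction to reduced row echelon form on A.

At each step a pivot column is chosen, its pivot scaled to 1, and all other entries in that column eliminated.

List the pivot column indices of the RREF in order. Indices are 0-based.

pivot(0,0)=2: scale R0 → (1, 2, 5, 10)
  clear (1,0): R1 −= (7)R0 → (0, 7, 5, 3)
  clear (2,0): R2 −= (10)R0 → (0, 0, 1, 2)
pivot(1,1)=7: scale R1 → (0, 1, 7, 2)
  clear (0,1): R0 −= (2)R1 → (1, 0, 2, 6)
pivot(2,2)=1: scale R2 → (0, 0, 1, 2)
  clear (0,2): R0 −= (2)R2 → (1, 0, 0, 2)
  clear (1,2): R1 −= (7)R2 → (0, 1, 0, 10)

pivot columns: 0, 1, 2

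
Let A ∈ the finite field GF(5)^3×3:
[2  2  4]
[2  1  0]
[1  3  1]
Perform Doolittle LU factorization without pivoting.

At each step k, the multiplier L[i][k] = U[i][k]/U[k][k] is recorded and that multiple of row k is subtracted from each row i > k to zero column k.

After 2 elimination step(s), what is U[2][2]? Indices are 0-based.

U[2][2] = 1

k=0: U[0][0]=2
  eliminate (1,0): mult=1, new row 1: (0, 4, 1); set L[1][0]=1
  eliminate (2,0): mult=3, new row 2: (0, 2, 4); set L[2][0]=3
k=1: U[1][1]=4
  eliminate (2,1): mult=3, new row 2: (0, 0, 1); set L[2][1]=3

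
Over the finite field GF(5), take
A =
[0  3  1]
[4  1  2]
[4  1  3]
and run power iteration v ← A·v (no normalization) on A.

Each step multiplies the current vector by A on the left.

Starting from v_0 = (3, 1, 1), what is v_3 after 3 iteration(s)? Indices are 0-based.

v_0 = (3, 1, 1).
v_1 = A·v_0 = (4, 0, 1).
v_2 = A·v_1 = (1, 3, 4).
v_3 = A·v_2 = (3, 0, 4).

v_3 = (3, 0, 4)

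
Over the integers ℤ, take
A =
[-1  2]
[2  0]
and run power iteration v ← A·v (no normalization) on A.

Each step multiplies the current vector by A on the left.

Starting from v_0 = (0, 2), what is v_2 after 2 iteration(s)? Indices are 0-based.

v_0 = (0, 2).
v_1 = A·v_0 = (4, 0).
v_2 = A·v_1 = (-4, 8).

v_2 = (-4, 8)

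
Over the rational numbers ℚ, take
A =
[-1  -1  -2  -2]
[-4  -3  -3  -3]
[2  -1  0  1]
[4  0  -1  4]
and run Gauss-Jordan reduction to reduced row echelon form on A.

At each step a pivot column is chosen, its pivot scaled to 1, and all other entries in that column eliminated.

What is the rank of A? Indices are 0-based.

step 1: normalize row 0 (÷-1) = (1, 1, 2, 2)
  row 1: subtract -4×row0 = (0, 1, 5, 5)
  row 2: subtract 2×row0 = (0, -3, -4, -3)
  row 3: subtract 4×row0 = (0, -4, -9, -4)
step 2: normalize row 1 (÷1) = (0, 1, 5, 5)
  row 0: subtract 1×row1 = (1, 0, -3, -3)
  row 2: subtract -3×row1 = (0, 0, 11, 12)
  row 3: subtract -4×row1 = (0, 0, 11, 16)
step 3: normalize row 2 (÷11) = (0, 0, 1, 12/11)
  row 0: subtract -3×row2 = (1, 0, 0, 3/11)
  row 1: subtract 5×row2 = (0, 1, 0, -5/11)
  row 3: subtract 11×row2 = (0, 0, 0, 4)
step 4: normalize row 3 (÷4) = (0, 0, 0, 1)
  row 0: subtract 3/11×row3 = (1, 0, 0, 0)
  row 1: subtract -5/11×row3 = (0, 1, 0, 0)
  row 2: subtract 12/11×row3 = (0, 0, 1, 0)

rank = 4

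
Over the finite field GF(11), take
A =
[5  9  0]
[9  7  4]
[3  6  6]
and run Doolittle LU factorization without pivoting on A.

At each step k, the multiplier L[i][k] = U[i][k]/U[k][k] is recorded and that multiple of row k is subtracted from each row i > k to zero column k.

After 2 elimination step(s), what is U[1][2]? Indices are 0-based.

U[1][2] = 4

k=0: U[0][0]=5
  eliminate (1,0): mult=4, new row 1: (0, 4, 4); set L[1][0]=4
  eliminate (2,0): mult=5, new row 2: (0, 5, 6); set L[2][0]=5
k=1: U[1][1]=4
  eliminate (2,1): mult=4, new row 2: (0, 0, 1); set L[2][1]=4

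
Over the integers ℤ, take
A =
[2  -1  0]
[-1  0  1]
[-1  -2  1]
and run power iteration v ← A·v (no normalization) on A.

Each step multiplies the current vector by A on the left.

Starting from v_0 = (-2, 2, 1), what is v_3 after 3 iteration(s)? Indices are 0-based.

v_3 = (-35, 14, 4)

v_0 = (-2, 2, 1).
v_1 = A·v_0 = (-6, 3, -1).
v_2 = A·v_1 = (-15, 5, -1).
v_3 = A·v_2 = (-35, 14, 4).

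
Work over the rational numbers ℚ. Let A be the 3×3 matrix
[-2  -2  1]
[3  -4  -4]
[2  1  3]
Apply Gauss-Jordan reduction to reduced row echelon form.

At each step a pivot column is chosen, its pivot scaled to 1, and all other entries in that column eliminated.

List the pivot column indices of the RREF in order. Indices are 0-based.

pivot columns: 0, 1, 2

pivot(0,0)=-2: scale R0 → (1, 1, -1/2)
  clear (1,0): R1 −= (3)R0 → (0, -7, -5/2)
  clear (2,0): R2 −= (2)R0 → (0, -1, 4)
pivot(1,1)=-7: scale R1 → (0, 1, 5/14)
  clear (0,1): R0 −= (1)R1 → (1, 0, -6/7)
  clear (2,1): R2 −= (-1)R1 → (0, 0, 61/14)
pivot(2,2)=61/14: scale R2 → (0, 0, 1)
  clear (0,2): R0 −= (-6/7)R2 → (1, 0, 0)
  clear (1,2): R1 −= (5/14)R2 → (0, 1, 0)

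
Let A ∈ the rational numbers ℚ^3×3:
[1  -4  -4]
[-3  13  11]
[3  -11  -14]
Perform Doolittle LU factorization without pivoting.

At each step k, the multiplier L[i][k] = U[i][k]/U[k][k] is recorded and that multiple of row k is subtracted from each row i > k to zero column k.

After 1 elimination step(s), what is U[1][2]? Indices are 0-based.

Step 1: pivot at (0,0) is 1.
  row1 ← row1 − (-3)·row0  ⇒  L[1][0]=-3, U row1=(0, 1, -1)
  row2 ← row2 − (3)·row0  ⇒  L[2][0]=3, U row2=(0, 1, -2)

U[1][2] = -1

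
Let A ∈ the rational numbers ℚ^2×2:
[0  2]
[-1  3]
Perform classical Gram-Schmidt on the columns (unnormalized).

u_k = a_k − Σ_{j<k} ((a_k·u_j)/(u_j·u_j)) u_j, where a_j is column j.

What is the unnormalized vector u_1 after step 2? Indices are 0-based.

Step 1: u_0 = a_0 = (0, -1).
Step 2: u_1 = a_1 − (-3)·u_0 = (2, 0).

u_1 = (2, 0)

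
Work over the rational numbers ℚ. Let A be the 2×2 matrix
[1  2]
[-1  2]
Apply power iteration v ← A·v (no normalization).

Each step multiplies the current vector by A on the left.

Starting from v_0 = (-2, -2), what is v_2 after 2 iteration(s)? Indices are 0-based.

v_0 = (-2, -2).
v_1 = A·v_0 = (-6, -2).
v_2 = A·v_1 = (-10, 2).

v_2 = (-10, 2)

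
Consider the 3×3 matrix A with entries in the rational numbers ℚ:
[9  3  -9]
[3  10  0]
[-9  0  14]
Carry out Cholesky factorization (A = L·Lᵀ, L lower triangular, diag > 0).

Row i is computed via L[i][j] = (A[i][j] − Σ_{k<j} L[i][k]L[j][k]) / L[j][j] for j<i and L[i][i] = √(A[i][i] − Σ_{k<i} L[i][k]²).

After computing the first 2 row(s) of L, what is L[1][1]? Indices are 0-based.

L[1][1] = 3

Step 1: L[0][0] = √(9) = 3.
  L[1][0] = (3) / L[0][0] = 1.
Step 2: L[1][1] = √(9) = 3.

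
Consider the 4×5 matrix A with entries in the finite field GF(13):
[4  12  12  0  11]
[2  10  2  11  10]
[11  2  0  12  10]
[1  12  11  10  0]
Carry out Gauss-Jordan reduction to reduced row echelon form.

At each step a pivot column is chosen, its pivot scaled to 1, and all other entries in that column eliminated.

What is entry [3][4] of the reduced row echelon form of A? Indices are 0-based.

M[3][4] = 2

pivot(0,0)=4: scale R0 → (1, 3, 3, 0, 6)
  clear (1,0): R1 −= (2)R0 → (0, 4, 9, 11, 11)
  clear (2,0): R2 −= (11)R0 → (0, 8, 6, 12, 9)
  clear (3,0): R3 −= (1)R0 → (0, 9, 8, 10, 7)
pivot(1,1)=4: scale R1 → (0, 1, 12, 6, 6)
  clear (0,1): R0 −= (3)R1 → (1, 0, 6, 8, 1)
  clear (2,1): R2 −= (8)R1 → (0, 0, 1, 3, 0)
  clear (3,1): R3 −= (9)R1 → (0, 0, 4, 8, 5)
pivot(2,2)=1: scale R2 → (0, 0, 1, 3, 0)
  clear (0,2): R0 −= (6)R2 → (1, 0, 0, 3, 1)
  clear (1,2): R1 −= (12)R2 → (0, 1, 0, 9, 6)
  clear (3,2): R3 −= (4)R2 → (0, 0, 0, 9, 5)
pivot(3,3)=9: scale R3 → (0, 0, 0, 1, 2)
  clear (0,3): R0 −= (3)R3 → (1, 0, 0, 0, 8)
  clear (1,3): R1 −= (9)R3 → (0, 1, 0, 0, 1)
  clear (2,3): R2 −= (3)R3 → (0, 0, 1, 0, 7)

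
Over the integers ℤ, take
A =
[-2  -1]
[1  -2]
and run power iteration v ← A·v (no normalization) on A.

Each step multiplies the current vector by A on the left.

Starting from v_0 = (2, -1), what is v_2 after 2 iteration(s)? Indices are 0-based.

v_2 = (2, -11)

v_0 = (2, -1).
v_1 = A·v_0 = (-3, 4).
v_2 = A·v_1 = (2, -11).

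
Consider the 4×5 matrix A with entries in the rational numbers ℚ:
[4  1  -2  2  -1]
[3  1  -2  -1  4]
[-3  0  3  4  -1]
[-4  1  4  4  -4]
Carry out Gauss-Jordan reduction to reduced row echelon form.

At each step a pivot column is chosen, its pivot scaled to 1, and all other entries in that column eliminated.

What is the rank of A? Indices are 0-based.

rank = 4

step 1: normalize row 0 (÷4) = (1, 1/4, -1/2, 1/2, -1/4)
  row 1: subtract 3×row0 = (0, 1/4, -1/2, -5/2, 19/4)
  row 2: subtract -3×row0 = (0, 3/4, 3/2, 11/2, -7/4)
  row 3: subtract -4×row0 = (0, 2, 2, 6, -5)
step 2: normalize row 1 (÷1/4) = (0, 1, -2, -10, 19)
  row 0: subtract 1/4×row1 = (1, 0, 0, 3, -5)
  row 2: subtract 3/4×row1 = (0, 0, 3, 13, -16)
  row 3: subtract 2×row1 = (0, 0, 6, 26, -43)
step 3: normalize row 2 (÷3) = (0, 0, 1, 13/3, -16/3)
  row 1: subtract -2×row2 = (0, 1, 0, -4/3, 25/3)
  row 3: subtract 6×row2 = (0, 0, 0, 0, -11)
skip col 3 (zero from row 3)
step 4: normalize row 3 (÷-11) = (0, 0, 0, 0, 1)
  row 0: subtract -5×row3 = (1, 0, 0, 3, 0)
  row 1: subtract 25/3×row3 = (0, 1, 0, -4/3, 0)
  row 2: subtract -16/3×row3 = (0, 0, 1, 13/3, 0)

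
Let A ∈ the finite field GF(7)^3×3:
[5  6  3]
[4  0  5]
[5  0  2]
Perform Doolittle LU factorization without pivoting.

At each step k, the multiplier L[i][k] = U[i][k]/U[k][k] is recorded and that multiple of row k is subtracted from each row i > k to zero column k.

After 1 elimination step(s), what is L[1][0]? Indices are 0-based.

Step 1: pivot at (0,0) is 5.
  row1 ← row1 − (5)·row0  ⇒  L[1][0]=5, U row1=(0, 5, 4)
  row2 ← row2 − (1)·row0  ⇒  L[2][0]=1, U row2=(0, 1, 6)

L[1][0] = 5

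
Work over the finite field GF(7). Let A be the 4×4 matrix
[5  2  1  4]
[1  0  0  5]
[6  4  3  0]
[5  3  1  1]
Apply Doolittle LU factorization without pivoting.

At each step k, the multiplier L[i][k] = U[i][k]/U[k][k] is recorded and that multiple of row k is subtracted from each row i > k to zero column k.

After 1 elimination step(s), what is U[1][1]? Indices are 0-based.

Step 1: pivot at (0,0) is 5.
  row1 ← row1 − (3)·row0  ⇒  L[1][0]=3, U row1=(0, 1, 4, 0)
  row2 ← row2 − (4)·row0  ⇒  L[2][0]=4, U row2=(0, 3, 6, 5)
  row3 ← row3 − (1)·row0  ⇒  L[3][0]=1, U row3=(0, 1, 0, 4)

U[1][1] = 1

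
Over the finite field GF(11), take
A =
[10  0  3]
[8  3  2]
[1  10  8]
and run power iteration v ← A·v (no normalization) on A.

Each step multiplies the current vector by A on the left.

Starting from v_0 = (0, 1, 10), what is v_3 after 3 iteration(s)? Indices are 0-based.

v_3 = (5, 1, 1)

v_0 = (0, 1, 10).
v_1 = A·v_0 = (8, 1, 2).
v_2 = A·v_1 = (9, 5, 1).
v_3 = A·v_2 = (5, 1, 1).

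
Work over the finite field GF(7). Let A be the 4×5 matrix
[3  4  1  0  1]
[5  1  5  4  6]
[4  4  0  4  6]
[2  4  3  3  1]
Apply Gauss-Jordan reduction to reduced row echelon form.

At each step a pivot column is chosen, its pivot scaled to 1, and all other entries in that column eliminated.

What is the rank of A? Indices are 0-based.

rank = 4

step 1: normalize row 0 (÷3) = (1, 6, 5, 0, 5)
  row 1: subtract 5×row0 = (0, 6, 1, 4, 2)
  row 2: subtract 4×row0 = (0, 1, 1, 4, 0)
  row 3: subtract 2×row0 = (0, 6, 0, 3, 5)
step 2: normalize row 1 (÷6) = (0, 1, 6, 3, 5)
  row 0: subtract 6×row1 = (1, 0, 4, 3, 3)
  row 2: subtract 1×row1 = (0, 0, 2, 1, 2)
  row 3: subtract 6×row1 = (0, 0, 6, 6, 3)
step 3: normalize row 2 (÷2) = (0, 0, 1, 4, 1)
  row 0: subtract 4×row2 = (1, 0, 0, 1, 6)
  row 1: subtract 6×row2 = (0, 1, 0, 0, 6)
  row 3: subtract 6×row2 = (0, 0, 0, 3, 4)
step 4: normalize row 3 (÷3) = (0, 0, 0, 1, 6)
  row 0: subtract 1×row3 = (1, 0, 0, 0, 0)
  row 2: subtract 4×row3 = (0, 0, 1, 0, 5)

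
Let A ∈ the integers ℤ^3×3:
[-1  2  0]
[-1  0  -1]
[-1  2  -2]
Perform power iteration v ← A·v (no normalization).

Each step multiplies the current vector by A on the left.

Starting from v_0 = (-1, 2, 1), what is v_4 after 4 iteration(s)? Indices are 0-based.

v_4 = (43, 0, 21)

v_0 = (-1, 2, 1).
v_1 = A·v_0 = (5, 0, 3).
v_2 = A·v_1 = (-5, -8, -11).
v_3 = A·v_2 = (-11, 16, 11).
v_4 = A·v_3 = (43, 0, 21).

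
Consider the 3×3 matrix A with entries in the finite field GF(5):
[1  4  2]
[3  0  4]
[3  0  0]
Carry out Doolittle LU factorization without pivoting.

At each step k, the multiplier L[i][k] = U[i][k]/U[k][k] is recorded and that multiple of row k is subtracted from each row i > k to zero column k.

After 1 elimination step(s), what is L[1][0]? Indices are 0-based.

Step 1: pivot at (0,0) is 1.
  row1 ← row1 − (3)·row0  ⇒  L[1][0]=3, U row1=(0, 3, 3)
  row2 ← row2 − (3)·row0  ⇒  L[2][0]=3, U row2=(0, 3, 4)

L[1][0] = 3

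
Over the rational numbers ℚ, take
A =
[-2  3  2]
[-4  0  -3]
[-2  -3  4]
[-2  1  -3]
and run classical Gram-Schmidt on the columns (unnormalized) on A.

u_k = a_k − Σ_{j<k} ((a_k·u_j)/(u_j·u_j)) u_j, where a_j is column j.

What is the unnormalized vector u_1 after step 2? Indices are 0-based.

u_1 = (20/7, -2/7, -22/7, 6/7)

Step 1: u_0 = a_0 = (-2, -4, -2, -2).
Step 2: u_1 = a_1 − (-1/14)·u_0 = (20/7, -2/7, -22/7, 6/7).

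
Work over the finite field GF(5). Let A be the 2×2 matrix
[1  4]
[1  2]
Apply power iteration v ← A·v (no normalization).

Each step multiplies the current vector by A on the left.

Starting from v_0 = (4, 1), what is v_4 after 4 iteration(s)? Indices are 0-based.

v_4 = (0, 1)

v_0 = (4, 1).
v_1 = A·v_0 = (3, 1).
v_2 = A·v_1 = (2, 0).
v_3 = A·v_2 = (2, 2).
v_4 = A·v_3 = (0, 1).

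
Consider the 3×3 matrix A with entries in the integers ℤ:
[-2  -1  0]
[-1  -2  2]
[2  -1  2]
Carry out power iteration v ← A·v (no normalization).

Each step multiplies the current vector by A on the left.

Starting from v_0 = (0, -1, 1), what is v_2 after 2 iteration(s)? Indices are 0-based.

v_0 = (0, -1, 1).
v_1 = A·v_0 = (1, 4, 3).
v_2 = A·v_1 = (-6, -3, 4).

v_2 = (-6, -3, 4)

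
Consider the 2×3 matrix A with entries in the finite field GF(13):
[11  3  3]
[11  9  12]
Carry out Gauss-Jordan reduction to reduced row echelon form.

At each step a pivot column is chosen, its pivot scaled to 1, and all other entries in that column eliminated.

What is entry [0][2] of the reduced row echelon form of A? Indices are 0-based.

[1] R0 /= 11  ⇒  (1, 5, 5)
     R1 -= 11·R0  ⇒  (0, 6, 9)
[2] R1 /= 6  ⇒  (0, 1, 8)
     R0 -= 5·R1  ⇒  (1, 0, 4)

M[0][2] = 4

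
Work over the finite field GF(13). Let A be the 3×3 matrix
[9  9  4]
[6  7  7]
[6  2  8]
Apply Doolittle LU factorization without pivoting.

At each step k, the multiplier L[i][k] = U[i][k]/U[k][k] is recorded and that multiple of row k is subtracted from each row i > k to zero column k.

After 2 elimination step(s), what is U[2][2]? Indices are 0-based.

U[2][2] = 1

Step 1: pivot at (0,0) is 9.
  row1 ← row1 − (5)·row0  ⇒  L[1][0]=5, U row1=(0, 1, 0)
  row2 ← row2 − (5)·row0  ⇒  L[2][0]=5, U row2=(0, 9, 1)
Step 2: pivot at (1,1) is 1.
  row2 ← row2 − (9)·row1  ⇒  L[2][1]=9, U row2=(0, 0, 1)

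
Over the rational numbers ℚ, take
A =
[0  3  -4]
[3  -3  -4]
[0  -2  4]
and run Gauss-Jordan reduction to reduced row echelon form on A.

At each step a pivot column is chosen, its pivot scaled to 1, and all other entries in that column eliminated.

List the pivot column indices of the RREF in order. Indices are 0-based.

pivot(0,0): swap R0↔R1
pivot(0,0)=3: scale R0 → (1, -1, -4/3)
pivot(1,1)=3: scale R1 → (0, 1, -4/3)
  clear (0,1): R0 −= (-1)R1 → (1, 0, -8/3)
  clear (2,1): R2 −= (-2)R1 → (0, 0, 4/3)
pivot(2,2)=4/3: scale R2 → (0, 0, 1)
  clear (0,2): R0 −= (-8/3)R2 → (1, 0, 0)
  clear (1,2): R1 −= (-4/3)R2 → (0, 1, 0)

pivot columns: 0, 1, 2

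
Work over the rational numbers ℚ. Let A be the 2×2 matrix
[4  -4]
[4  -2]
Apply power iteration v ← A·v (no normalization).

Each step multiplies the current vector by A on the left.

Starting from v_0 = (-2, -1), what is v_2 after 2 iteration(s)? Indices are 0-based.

v_2 = (8, -4)

v_0 = (-2, -1).
v_1 = A·v_0 = (-4, -6).
v_2 = A·v_1 = (8, -4).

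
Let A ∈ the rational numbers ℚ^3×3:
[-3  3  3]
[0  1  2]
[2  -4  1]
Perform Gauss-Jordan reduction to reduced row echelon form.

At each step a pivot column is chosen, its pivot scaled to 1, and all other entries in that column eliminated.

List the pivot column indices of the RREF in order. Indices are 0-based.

step 1: normalize row 0 (÷-3) = (1, -1, -1)
  row 2: subtract 2×row0 = (0, -2, 3)
step 2: normalize row 1 (÷1) = (0, 1, 2)
  row 0: subtract -1×row1 = (1, 0, 1)
  row 2: subtract -2×row1 = (0, 0, 7)
step 3: normalize row 2 (÷7) = (0, 0, 1)
  row 0: subtract 1×row2 = (1, 0, 0)
  row 1: subtract 2×row2 = (0, 1, 0)

pivot columns: 0, 1, 2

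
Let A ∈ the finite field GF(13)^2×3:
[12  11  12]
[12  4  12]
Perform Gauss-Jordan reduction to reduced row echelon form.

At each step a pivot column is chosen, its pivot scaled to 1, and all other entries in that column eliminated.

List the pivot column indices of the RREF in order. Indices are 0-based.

pivot columns: 0, 1

step 1: normalize row 0 (÷12) = (1, 2, 1)
  row 1: subtract 12×row0 = (0, 6, 0)
step 2: normalize row 1 (÷6) = (0, 1, 0)
  row 0: subtract 2×row1 = (1, 0, 1)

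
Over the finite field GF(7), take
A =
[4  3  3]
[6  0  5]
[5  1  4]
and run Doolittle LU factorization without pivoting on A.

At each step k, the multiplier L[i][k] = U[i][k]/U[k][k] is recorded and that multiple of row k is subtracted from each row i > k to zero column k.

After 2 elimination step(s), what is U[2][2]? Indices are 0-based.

U[2][2] = 5

k=0: U[0][0]=4
  eliminate (1,0): mult=5, new row 1: (0, 6, 4); set L[1][0]=5
  eliminate (2,0): mult=3, new row 2: (0, 6, 2); set L[2][0]=3
k=1: U[1][1]=6
  eliminate (2,1): mult=1, new row 2: (0, 0, 5); set L[2][1]=1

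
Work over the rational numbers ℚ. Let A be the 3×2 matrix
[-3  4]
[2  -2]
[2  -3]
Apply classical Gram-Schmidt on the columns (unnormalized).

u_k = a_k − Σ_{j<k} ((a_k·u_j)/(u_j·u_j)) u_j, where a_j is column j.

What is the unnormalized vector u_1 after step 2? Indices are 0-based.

u_1 = (2/17, 10/17, -7/17)

Step 1: u_0 = a_0 = (-3, 2, 2).
Step 2: u_1 = a_1 − (-22/17)·u_0 = (2/17, 10/17, -7/17).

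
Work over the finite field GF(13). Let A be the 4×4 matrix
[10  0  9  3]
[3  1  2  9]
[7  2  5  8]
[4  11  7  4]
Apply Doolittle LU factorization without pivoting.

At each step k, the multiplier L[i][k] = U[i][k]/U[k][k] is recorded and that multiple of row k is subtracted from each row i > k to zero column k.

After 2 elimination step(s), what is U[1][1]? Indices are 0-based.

U[1][1] = 1

[col 0] pivot 10
  R1 -= 12*R0 → (0, 1, 11, 12)  (L[1][0] := 12)
  R2 -= 2*R0 → (0, 2, 0, 2)  (L[2][0] := 2)
  R3 -= 3*R0 → (0, 11, 6, 8)  (L[3][0] := 3)
[col 1] pivot 1
  R2 -= 2*R1 → (0, 0, 4, 4)  (L[2][1] := 2)
  R3 -= 11*R1 → (0, 0, 2, 6)  (L[3][1] := 11)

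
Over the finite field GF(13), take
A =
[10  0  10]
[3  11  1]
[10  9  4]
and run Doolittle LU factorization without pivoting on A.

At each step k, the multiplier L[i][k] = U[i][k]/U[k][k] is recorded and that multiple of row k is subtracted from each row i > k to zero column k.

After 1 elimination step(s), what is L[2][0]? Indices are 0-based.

Step 1: pivot at (0,0) is 10.
  row1 ← row1 − (12)·row0  ⇒  L[1][0]=12, U row1=(0, 11, 11)
  row2 ← row2 − (1)·row0  ⇒  L[2][0]=1, U row2=(0, 9, 7)

L[2][0] = 1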